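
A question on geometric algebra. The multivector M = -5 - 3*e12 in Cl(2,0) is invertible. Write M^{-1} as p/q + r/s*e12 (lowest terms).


M = -5 - 3*e12, where e12^2 = -1.
Since M commutes with its reverse ~M = a - b*e12, M * ~M = a^2 - b^2*e12^2 = a^2 + b^2.
So M^{-1} = ~M / (a^2 + b^2) = (a - b*e12)/(a^2 + b^2).
a^2 + b^2 = 25 + 9 = 34
Scalar part = -5/34 = -5/34
Bivector coeff = 3/34 = 3/34
M^{-1} = -5/34 + 3/34*e12


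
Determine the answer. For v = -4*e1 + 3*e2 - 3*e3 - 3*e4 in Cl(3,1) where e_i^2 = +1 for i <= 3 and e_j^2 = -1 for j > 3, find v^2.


v^2 = sum of c_i^2 * e_i^2
Positive signature terms (e_i^2 = +1): (-4)^2 + 3^2 + (-3)^2 = 34
Negative signature terms (e_j^2 = -1): (-3)^2 = 9
v^2 = 34 - 9 = 25


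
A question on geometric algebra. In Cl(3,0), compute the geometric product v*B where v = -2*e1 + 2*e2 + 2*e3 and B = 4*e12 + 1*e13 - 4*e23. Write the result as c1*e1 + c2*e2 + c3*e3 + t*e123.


vB has grade-1 (vector) and grade-3 (trivector) parts: vB = (v _| B) + (v ^ B).
Vector part <vB>_1:
  e1: -v2*b12 - v3*b13 = -(2)*(4) - (2)*(1) = -10
  e2: v1*b12 - v3*b23 = (-2)*(4) - (2)*(-4) = 0
  e3: v1*b13 + v2*b23 = (-2)*(1) + (2)*(-4) = -10
Trivector part <vB>_3:
  e123: v1*b23 - v2*b13 + v3*b12 = (-2)*(-4) - (2)*(1) + (2)*(4) = 14
vB = -10*e1 + 0*e2 - 10*e3 + 14*e123


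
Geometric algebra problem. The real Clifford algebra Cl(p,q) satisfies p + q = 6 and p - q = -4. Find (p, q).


We need p + q = 6 and p - q = -4.
Adding: 2p = 6 + (-4) = 2, so p = 1.
Then q = 6 - 1 = 5.
(p, q) = (1, 5)


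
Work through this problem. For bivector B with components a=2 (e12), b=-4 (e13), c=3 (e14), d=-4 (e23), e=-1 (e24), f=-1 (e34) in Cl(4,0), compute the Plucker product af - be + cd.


Plucker relation: af - be + cd
a*f = 2*(-1) = -2
b*e = (-4)*(-1) = 4
c*d = 3*(-4) = -12
af - be + cd = -2 - 4 + (-12)
= -18


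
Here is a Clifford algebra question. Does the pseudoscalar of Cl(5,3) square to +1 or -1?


The pseudoscalar I = e1...e_n (product of all n generators) of Cl(p,q) satisfies I^2 = (-1)^(q + n(n-1)/2).
p = 5, q = 3, n = p + q = 8
n(n-1)/2 = 8 * 7 / 2 = 28
Exponent = q + n(n-1)/2 = 3 + 28 = 31
I^2 = (-1)^31 = -1


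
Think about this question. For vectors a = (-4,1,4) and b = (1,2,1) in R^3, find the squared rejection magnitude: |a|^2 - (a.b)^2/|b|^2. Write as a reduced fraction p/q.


|a|^2 = (-4)^2 + 1^2 + 4^2 = 33
|b|^2 = 1^2 + 2^2 + 1^2 = 6
a . b = (-4)*1 + 1*2 + 4*1 = 2
(a.b)^2 = 2^2 = 4
|rej|^2 = 33 - 4/6
= (198 - 4)/6
= 194/6
In lowest terms: 97/3


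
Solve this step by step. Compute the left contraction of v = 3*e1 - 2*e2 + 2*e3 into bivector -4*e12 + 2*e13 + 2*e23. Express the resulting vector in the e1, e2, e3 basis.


Left contraction v _| B = <vB>_1 (grade-1 part of the geometric product vB).
Using e1_|e12 = e2, e2_|e12 = -e1, e1_|e13 = e3, e3_|e13 = -e1, e2_|e23 = e3, e3_|e23 = -e2:
e1 coeff: -v2*b12 - v3*b13 = -(-2)*(-4) - (2)*(2) = -12
e2 coeff: v1*b12 - v3*b23 = (3)*(-4) - (2)*(2) = -16
e3 coeff: v1*b13 + v2*b23 = (3)*(2) + (-2)*(2) = 2
v _| B = -12*e1 - 16*e2 + 2*e3


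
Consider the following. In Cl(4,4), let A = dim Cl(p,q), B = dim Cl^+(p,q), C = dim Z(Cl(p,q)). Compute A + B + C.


n = 4 + 4 = 8
Total dim = 2^8 = 256
Even subalgebra dim = 2^7 = 128
n is even, so center dim = 1
Sum = 256 + 128 + 1 = 385


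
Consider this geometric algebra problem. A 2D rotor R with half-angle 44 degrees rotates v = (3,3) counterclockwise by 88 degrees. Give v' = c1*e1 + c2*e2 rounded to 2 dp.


Rotor R = cos(44deg) - sin(44deg)*e12
Rotation angle theta = 2 * 44 = 88 degrees
v' = R*v*~R rotates v by theta.
cos(88deg) = 0.0349, sin(88deg) = 0.9994
v'_1 = 3*cos(88deg) - 3*sin(88deg)
= 3*0.0349 - 3*0.9994
= -2.89
v'_2 = 3*sin(88deg) + 3*cos(88deg)
= 3*0.9994 + 3*0.0349
= 3.10
v' = -2.89*e1 + 3.10*e2


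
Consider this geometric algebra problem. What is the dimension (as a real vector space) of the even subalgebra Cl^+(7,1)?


Even subalgebra dimension = 2^(n-1)
n = 7 + 1 = 8
2^(8 - 1) = 2^7 = 128
Verification: sum of C(8,k) for even k = 1 + 28 + 70 + 28 + 1 = 128
Result = 128


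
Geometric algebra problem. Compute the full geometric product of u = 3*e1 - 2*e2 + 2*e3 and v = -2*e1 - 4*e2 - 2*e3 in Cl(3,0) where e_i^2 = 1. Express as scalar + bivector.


In Cl(3,0): e_i^2 = 1, e_ie_j = -e_je_i for i != j.
Scalar part = u . v = 3*(-2) + (-2)*(-4) + 2*(-2)
= -6 + 8 + (-4) = -2
e12 coeff = 3*(-4) - (-2)*(-2) = -12 - 4 = -16
e13 coeff = 3*(-2) - 2*(-2) = -6 - (-4) = -2
e23 coeff = (-2)*(-2) - 2*(-4) = 4 - (-8) = 12
uv = -2 - 16*e12 - 2*e13 + 12*e23


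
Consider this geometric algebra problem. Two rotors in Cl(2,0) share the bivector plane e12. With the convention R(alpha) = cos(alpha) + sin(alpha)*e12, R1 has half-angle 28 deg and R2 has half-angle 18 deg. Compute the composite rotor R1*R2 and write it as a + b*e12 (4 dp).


Same-plane rotors commute and their half-angles add:
R1*R2 = cos(a1 + a2) + sin(a1 + a2)*e12.
a1 + a2 = 28 + 18 = 46 deg
cos(46 deg) = 0.6947
sin(46 deg) = 0.7193
R1*R2 = 0.6947 + 0.7193*e12


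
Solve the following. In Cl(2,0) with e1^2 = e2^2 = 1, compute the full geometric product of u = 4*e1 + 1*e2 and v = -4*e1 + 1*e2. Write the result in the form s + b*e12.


Expand: (4*e1 + 1*e2)(-4*e1 + 1*e2)
= 4*(-4)*e1e1 + 4*1*e1e2 + 1*(-4)*e2e1 + 1*1*e2e2
Using e1^2 = e2^2 = 1, e2e1 = -e1e2:
Scalar part s = 4*(-4) + 1*1 = -16 + 1 = -15
Bivector part b = 4*1 - 1*(-4) = 4 - (-4) = 8
uv = -15 + 8*e12


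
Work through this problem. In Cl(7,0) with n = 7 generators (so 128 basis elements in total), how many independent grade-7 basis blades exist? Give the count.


Number of grade-k basis blades in Cl(p,q) with n = p + q is C(n, k).
n = 7 + 0 = 7
C(7, 7) = 7! / (7! * 0!)
= 5040 / (5040 * 1)
= 1


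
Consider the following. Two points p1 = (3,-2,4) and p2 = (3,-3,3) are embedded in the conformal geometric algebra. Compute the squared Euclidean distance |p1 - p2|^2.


p1 - p2 = (0, 1, 1)
|p1 - p2|^2 = 0^2 + 1^2 + 1^2
= 0 + 1 + 1
= 2


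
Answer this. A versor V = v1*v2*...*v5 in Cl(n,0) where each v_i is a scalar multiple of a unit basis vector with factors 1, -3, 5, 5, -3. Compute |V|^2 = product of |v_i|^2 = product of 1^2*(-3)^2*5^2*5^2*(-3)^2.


Each vector v_i has |v_i|^2 = s_i^2
Squared scales: 1^2 = 1, (-3)^2 = 9, 5^2 = 25, 5^2 = 25, (-3)^2 = 9
|V|^2 = 1 * 9 * 25 * 25 * 9
= 50625


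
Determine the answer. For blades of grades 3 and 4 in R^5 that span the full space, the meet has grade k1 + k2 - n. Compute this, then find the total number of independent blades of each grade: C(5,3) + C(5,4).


Meet grade = grade(A) + grade(B) - n
= 3 + 4 - 5 = 2
C(5,3) = 10
C(5,4) = 5
dim_A + dim_B = 10 + 5 = 15


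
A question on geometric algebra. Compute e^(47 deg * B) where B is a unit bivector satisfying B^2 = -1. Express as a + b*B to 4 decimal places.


For a unit bivector B with B^2 = -1, the exponential series gives
e^(theta*B) = cos(theta) + sin(theta)*B (the GA analogue of Euler's formula).
theta = 47 degrees = 0.820305 rad
cos(47 deg) = 0.6820
sin(47 deg) = 0.7314
exp(theta*B) = 0.6820 + 0.7314*B


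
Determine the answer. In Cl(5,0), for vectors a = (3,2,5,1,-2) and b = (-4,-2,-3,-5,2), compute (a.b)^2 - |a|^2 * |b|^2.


a . b = 3*(-4) + 2*(-2) + 5*(-3) + 1*(-5) + (-2)*2
= -12 + (-4) + (-15) + (-5) + (-4) = -40
|a|^2 = 3^2 + 2^2 + 5^2 + 1^2 + (-2)^2 = 43
|b|^2 = (-4)^2 + (-2)^2 + (-3)^2 + (-5)^2 + 2^2 = 58
(a.b)^2 = (-40)^2 = 1600
|a|^2 * |b|^2 = 43 * 58 = 2494
Result = 1600 - 2494 = -894


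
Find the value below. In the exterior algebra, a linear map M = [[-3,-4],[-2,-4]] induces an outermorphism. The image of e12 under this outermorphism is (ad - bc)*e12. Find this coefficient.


The outermorphism of a linear map f sends e1^e2 to f(e1)^f(e2).
f(e1) = -3*e1 - 2*e2
f(e2) = -4*e1 - 4*e2
f(e1) ^ f(e2) = (-3*e1 - 2*e2) ^ (-4*e1 - 4*e2)
= (-3)*(-4)*e12 + (-2)*(-4)*e21
= (12 - 8)*e12
= 4*e12
Coefficient = 4


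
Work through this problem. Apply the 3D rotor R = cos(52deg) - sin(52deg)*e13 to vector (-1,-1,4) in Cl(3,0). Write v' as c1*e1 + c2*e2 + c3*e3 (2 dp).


Rotor R = cos(52deg) - sin(52deg)*e13
Rotation angle theta = 2 * 52 = 104 degrees in the e13 plane (e1 -> e3).
The component perpendicular to the plane (e2) is invariant: v'_2 = v2 = -1.00
cos(104deg) = -0.2419, sin(104deg) = 0.9703
v'_1 = v1*cos(theta) - v3*sin(theta) = -1*(-0.2419) - 4*0.9703 = -3.64
v'_3 = v1*sin(theta) + v3*cos(theta) = -1*0.9703 + 4*(-0.2419) = -1.94
v' = -3.64*e1 - 1.00*e2 - 1.94*e3


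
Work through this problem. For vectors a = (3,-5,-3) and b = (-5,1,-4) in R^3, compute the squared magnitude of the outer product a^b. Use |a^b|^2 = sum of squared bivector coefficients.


a wedge b = (a1*b2 - a2*b1)*e12 + (a1*b3 - a3*b1)*e13 + (a2*b3 - a3*b2)*e23
e12 coeff: 3*1 - (-5)*(-5) = 3 - 25 = -22
e13 coeff: 3*(-4) - (-3)*(-5) = -12 - 15 = -27
e23 coeff: (-5)*(-4) - (-3)*1 = 20 - (-3) = 23
|a wedge b|^2 = (-22)^2 + (-27)^2 + 23^2
= 484 + 729 + 529
= 1742


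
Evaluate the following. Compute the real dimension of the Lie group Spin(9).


Spin(n) double-covers SO(n); both have Lie algebra so(n) of dimension n(n-1)/2.
n = 9
n(n-1) = 9 * 8 = 72
dim Spin(9) = 72/2 = 36


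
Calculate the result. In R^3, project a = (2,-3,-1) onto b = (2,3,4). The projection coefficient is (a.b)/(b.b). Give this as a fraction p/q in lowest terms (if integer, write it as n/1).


Projection coefficient = (a . b) / (b . b)
a . b = 2*2 + (-3)*3 + (-1)*4
= 4 + (-9) + (-4) = -9
b . b = 2^2 + 3^2 + 4^2
= 4 + 9 + 16 = 29
Coefficient = -9/29
In lowest terms: -9/29


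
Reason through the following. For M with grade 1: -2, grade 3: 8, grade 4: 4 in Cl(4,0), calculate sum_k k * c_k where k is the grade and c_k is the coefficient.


Grade-weighted sum = sum of grade_k * coefficient_k
1*(-2) = -2
3*8 = 24
4*4 = 16
Total = -2 + 24 + 16 = 38


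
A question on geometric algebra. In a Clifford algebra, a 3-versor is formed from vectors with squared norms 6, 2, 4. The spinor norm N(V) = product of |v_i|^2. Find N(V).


Spinor norm N(V) = |v1|^2 * |v2|^2 * ... * |v3|^2
= 6 * 2 * 4
Running product: 6, 12, 48
N(V) = 48


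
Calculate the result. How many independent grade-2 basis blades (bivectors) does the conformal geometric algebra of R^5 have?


The conformal model of R^5 uses Cl(6,1) with m = 5 + 2 = 7 generators.
Number of grade-2 blades = C(m, 2) = C(7, 2)
= 7*6/2 = 21


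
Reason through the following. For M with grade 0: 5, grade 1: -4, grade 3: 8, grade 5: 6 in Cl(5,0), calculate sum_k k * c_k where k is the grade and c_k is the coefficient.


Grade-weighted sum = sum of grade_k * coefficient_k
0*5 = 0
1*(-4) = -4
3*8 = 24
5*6 = 30
Total = 0 + (-4) + 24 + 30 = 50


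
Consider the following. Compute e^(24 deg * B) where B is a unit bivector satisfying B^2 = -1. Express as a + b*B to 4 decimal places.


For a unit bivector B with B^2 = -1, the exponential series gives
e^(theta*B) = cos(theta) + sin(theta)*B (the GA analogue of Euler's formula).
theta = 24 degrees = 0.418879 rad
cos(24 deg) = 0.9135
sin(24 deg) = 0.4067
exp(theta*B) = 0.9135 + 0.4067*B


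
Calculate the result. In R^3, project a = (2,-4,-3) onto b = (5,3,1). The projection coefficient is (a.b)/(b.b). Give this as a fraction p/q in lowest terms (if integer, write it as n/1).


Projection coefficient = (a . b) / (b . b)
a . b = 2*5 + (-4)*3 + (-3)*1
= 10 + (-12) + (-3) = -5
b . b = 5^2 + 3^2 + 1^2
= 25 + 9 + 1 = 35
Coefficient = -5/35
In lowest terms: -1/7


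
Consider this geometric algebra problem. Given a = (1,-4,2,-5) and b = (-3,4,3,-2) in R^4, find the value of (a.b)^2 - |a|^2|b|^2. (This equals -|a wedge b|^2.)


a . b = 1*(-3) + (-4)*4 + 2*3 + (-5)*(-2)
= -3 + (-16) + 6 + 10 = -3
|a|^2 = 1^2 + (-4)^2 + 2^2 + (-5)^2 = 46
|b|^2 = (-3)^2 + 4^2 + 3^2 + (-2)^2 = 38
(a.b)^2 = (-3)^2 = 9
|a|^2 * |b|^2 = 46 * 38 = 1748
Result = 9 - 1748 = -1739


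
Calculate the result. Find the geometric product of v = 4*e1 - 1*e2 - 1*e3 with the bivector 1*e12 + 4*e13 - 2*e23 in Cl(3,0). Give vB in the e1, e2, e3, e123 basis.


vB has grade-1 (vector) and grade-3 (trivector) parts: vB = (v _| B) + (v ^ B).
Vector part <vB>_1:
  e1: -v2*b12 - v3*b13 = -(-1)*(1) - (-1)*(4) = 5
  e2: v1*b12 - v3*b23 = (4)*(1) - (-1)*(-2) = 2
  e3: v1*b13 + v2*b23 = (4)*(4) + (-1)*(-2) = 18
Trivector part <vB>_3:
  e123: v1*b23 - v2*b13 + v3*b12 = (4)*(-2) - (-1)*(4) + (-1)*(1) = -5
vB = 5*e1 + 2*e2 + 18*e3 - 5*e123


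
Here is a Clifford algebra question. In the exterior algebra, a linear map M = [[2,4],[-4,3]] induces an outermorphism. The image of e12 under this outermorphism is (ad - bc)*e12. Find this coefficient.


The outermorphism of a linear map f sends e1^e2 to f(e1)^f(e2).
f(e1) = 2*e1 - 4*e2
f(e2) = 4*e1 + 3*e2
f(e1) ^ f(e2) = (2*e1 - 4*e2) ^ (4*e1 + 3*e2)
= 2*3*e12 + (-4)*4*e21
= (6 - (-16))*e12
= 22*e12
Coefficient = 22


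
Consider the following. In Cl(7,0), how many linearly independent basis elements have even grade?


Even subalgebra dimension = 2^(n-1)
n = 7 + 0 = 7
2^(7 - 1) = 2^6 = 64
Verification: sum of C(7,k) for even k = 1 + 21 + 35 + 7 = 64
Result = 64


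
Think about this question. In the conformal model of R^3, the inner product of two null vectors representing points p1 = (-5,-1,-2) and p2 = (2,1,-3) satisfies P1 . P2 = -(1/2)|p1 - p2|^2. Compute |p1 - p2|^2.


p1 - p2 = (-7, -2, 1)
|p1 - p2|^2 = (-7)^2 + (-2)^2 + 1^2
= 49 + 4 + 1
= 54


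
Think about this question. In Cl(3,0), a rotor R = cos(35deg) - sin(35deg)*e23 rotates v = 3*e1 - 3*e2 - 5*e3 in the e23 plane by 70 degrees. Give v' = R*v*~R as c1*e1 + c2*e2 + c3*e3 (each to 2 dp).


Rotor R = cos(35deg) - sin(35deg)*e23
Rotation angle theta = 2 * 35 = 70 degrees in the e23 plane (e2 -> e3).
The component perpendicular to the plane (e1) is invariant: v'_1 = v1 = 3.00
cos(70deg) = 0.3420, sin(70deg) = 0.9397
v'_2 = v2*cos(theta) - v3*sin(theta) = -3*0.3420 - (-5)*0.9397 = 3.67
v'_3 = v2*sin(theta) + v3*cos(theta) = -3*0.9397 + (-5)*0.3420 = -4.53
v' = 3.00*e1 + 3.67*e2 - 4.53*e3


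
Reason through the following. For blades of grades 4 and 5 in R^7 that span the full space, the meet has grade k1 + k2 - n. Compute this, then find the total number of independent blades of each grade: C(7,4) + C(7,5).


Meet grade = grade(A) + grade(B) - n
= 4 + 5 - 7 = 2
C(7,4) = 35
C(7,5) = 21
dim_A + dim_B = 35 + 21 = 56


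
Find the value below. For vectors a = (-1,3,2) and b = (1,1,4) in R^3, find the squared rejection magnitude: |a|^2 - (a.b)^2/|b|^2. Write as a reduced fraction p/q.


|a|^2 = (-1)^2 + 3^2 + 2^2 = 14
|b|^2 = 1^2 + 1^2 + 4^2 = 18
a . b = (-1)*1 + 3*1 + 2*4 = 10
(a.b)^2 = 10^2 = 100
|rej|^2 = 14 - 100/18
= (252 - 100)/18
= 152/18
In lowest terms: 76/9


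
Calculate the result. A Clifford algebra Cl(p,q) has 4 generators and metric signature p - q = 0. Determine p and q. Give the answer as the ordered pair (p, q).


We need p + q = 4 and p - q = 0.
Adding: 2p = 4 + 0 = 4, so p = 2.
Then q = 4 - 2 = 2.
(p, q) = (2, 2)


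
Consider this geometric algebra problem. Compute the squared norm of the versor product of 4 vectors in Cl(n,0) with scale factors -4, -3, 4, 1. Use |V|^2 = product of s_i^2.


Each vector v_i has |v_i|^2 = s_i^2
Squared scales: (-4)^2 = 16, (-3)^2 = 9, 4^2 = 16, 1^2 = 1
|V|^2 = 16 * 9 * 16 * 1
= 2304


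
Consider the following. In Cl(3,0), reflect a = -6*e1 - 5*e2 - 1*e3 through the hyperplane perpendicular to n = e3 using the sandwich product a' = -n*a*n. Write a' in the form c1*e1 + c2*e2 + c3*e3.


Reflection formula: a' = -n*a*n, with n = e3 (unit vector, n^2 = 1).
For reflection through hyperplane perp to e3:
The component along e3 flips sign, others stay.
a = (-6, -5, -1)
a' = (-6, -5, 1)
a' = -6*e1 - 5*e2 + 1*e3


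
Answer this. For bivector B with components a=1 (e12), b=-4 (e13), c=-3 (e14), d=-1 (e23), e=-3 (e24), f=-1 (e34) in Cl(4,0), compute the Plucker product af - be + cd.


Plucker relation: af - be + cd
a*f = 1*(-1) = -1
b*e = (-4)*(-3) = 12
c*d = (-3)*(-1) = 3
af - be + cd = -1 - 12 + 3
= -10


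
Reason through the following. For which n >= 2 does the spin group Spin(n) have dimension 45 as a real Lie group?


dim Spin(n) = dim so(n) = n(n-1)/2.
Solve n(n-1)/2 = 45, i.e. n^2 - n - 90 = 0.
Discriminant = 1 + 8*45 = 361
n = (1 + sqrt(361))/2 = (1 + 19)/2 = 10


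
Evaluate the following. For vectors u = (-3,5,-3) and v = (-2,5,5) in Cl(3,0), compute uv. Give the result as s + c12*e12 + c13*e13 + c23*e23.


In Cl(3,0): e_i^2 = 1, e_ie_j = -e_je_i for i != j.
Scalar part = u . v = (-3)*(-2) + 5*5 + (-3)*5
= 6 + 25 + (-15) = 16
e12 coeff = (-3)*5 - 5*(-2) = -15 - (-10) = -5
e13 coeff = (-3)*5 - (-3)*(-2) = -15 - 6 = -21
e23 coeff = 5*5 - (-3)*5 = 25 - (-15) = 40
uv = 16 - 5*e12 - 21*e13 + 40*e23


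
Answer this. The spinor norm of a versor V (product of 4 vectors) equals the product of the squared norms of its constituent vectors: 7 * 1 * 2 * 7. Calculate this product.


Spinor norm N(V) = |v1|^2 * |v2|^2 * ... * |v4|^2
= 7 * 1 * 2 * 7
Running product: 7, 7, 14, 98
N(V) = 98


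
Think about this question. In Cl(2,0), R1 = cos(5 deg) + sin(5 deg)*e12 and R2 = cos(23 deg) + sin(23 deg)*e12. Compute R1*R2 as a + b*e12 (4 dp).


Same-plane rotors commute and their half-angles add:
R1*R2 = cos(a1 + a2) + sin(a1 + a2)*e12.
a1 + a2 = 5 + 23 = 28 deg
cos(28 deg) = 0.8829
sin(28 deg) = 0.4695
R1*R2 = 0.8829 + 0.4695*e12


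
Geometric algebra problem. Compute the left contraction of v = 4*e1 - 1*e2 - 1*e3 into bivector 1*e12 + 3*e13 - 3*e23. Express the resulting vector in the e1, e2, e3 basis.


Left contraction v _| B = <vB>_1 (grade-1 part of the geometric product vB).
Using e1_|e12 = e2, e2_|e12 = -e1, e1_|e13 = e3, e3_|e13 = -e1, e2_|e23 = e3, e3_|e23 = -e2:
e1 coeff: -v2*b12 - v3*b13 = -(-1)*(1) - (-1)*(3) = 4
e2 coeff: v1*b12 - v3*b23 = (4)*(1) - (-1)*(-3) = 1
e3 coeff: v1*b13 + v2*b23 = (4)*(3) + (-1)*(-3) = 15
v _| B = 4*e1 + 1*e2 + 15*e3


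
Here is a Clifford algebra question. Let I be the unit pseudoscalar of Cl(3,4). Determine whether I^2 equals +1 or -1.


The pseudoscalar I = e1...e_n (product of all n generators) of Cl(p,q) satisfies I^2 = (-1)^(q + n(n-1)/2).
p = 3, q = 4, n = p + q = 7
n(n-1)/2 = 7 * 6 / 2 = 21
Exponent = q + n(n-1)/2 = 4 + 21 = 25
I^2 = (-1)^25 = -1


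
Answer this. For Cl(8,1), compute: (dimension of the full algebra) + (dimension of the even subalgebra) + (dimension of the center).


n = 8 + 1 = 9
Total dim = 2^9 = 512
Even subalgebra dim = 2^8 = 256
n is odd, so center dim = 2
Sum = 512 + 256 + 2 = 770


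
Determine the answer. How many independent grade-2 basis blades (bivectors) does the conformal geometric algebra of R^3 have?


The conformal model of R^3 uses Cl(4,1) with m = 3 + 2 = 5 generators.
Number of grade-2 blades = C(m, 2) = C(5, 2)
= 5*4/2 = 10


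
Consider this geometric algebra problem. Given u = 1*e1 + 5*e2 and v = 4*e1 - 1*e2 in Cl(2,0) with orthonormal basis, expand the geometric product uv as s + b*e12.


Expand: (1*e1 + 5*e2)(4*e1 - 1*e2)
= 1*4*e1e1 + 1*(-1)*e1e2 + 5*4*e2e1 + 5*(-1)*e2e2
Using e1^2 = e2^2 = 1, e2e1 = -e1e2:
Scalar part s = 1*4 + 5*(-1) = 4 + (-5) = -1
Bivector part b = 1*(-1) - 5*4 = -1 - 20 = -21
uv = -1 - 21*e12


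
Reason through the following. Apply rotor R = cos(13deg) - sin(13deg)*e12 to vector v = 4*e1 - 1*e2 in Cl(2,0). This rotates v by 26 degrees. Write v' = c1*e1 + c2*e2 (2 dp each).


Rotor R = cos(13deg) - sin(13deg)*e12
Rotation angle theta = 2 * 13 = 26 degrees
v' = R*v*~R rotates v by theta.
cos(26deg) = 0.8988, sin(26deg) = 0.4384
v'_1 = 4*cos(26deg) - (-1)*sin(26deg)
= 4*0.8988 - (-1)*0.4384
= 4.03
v'_2 = 4*sin(26deg) + (-1)*cos(26deg)
= 4*0.4384 + (-1)*0.8988
= 0.85
v' = 4.03*e1 + 0.85*e2


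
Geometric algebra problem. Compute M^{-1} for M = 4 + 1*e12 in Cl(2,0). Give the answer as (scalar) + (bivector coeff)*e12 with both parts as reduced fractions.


M = 4 + 1*e12, where e12^2 = -1.
Since M commutes with its reverse ~M = a - b*e12, M * ~M = a^2 - b^2*e12^2 = a^2 + b^2.
So M^{-1} = ~M / (a^2 + b^2) = (a - b*e12)/(a^2 + b^2).
a^2 + b^2 = 16 + 1 = 17
Scalar part = 4/17 = 4/17
Bivector coeff = -1/17 = -1/17
M^{-1} = 4/17 - 1/17*e12


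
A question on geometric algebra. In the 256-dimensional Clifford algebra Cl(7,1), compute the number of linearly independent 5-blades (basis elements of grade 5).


Number of grade-k basis blades in Cl(p,q) with n = p + q is C(n, k).
n = 7 + 1 = 8
C(8, 5) = 8! / (5! * 3!)
= 40320 / (120 * 6)
= 56


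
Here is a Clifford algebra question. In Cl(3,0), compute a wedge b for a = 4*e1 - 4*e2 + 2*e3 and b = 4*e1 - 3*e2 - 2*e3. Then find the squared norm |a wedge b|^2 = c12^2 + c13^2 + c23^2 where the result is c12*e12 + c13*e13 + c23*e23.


a wedge b = (a1*b2 - a2*b1)*e12 + (a1*b3 - a3*b1)*e13 + (a2*b3 - a3*b2)*e23
e12 coeff: 4*(-3) - (-4)*4 = -12 - (-16) = 4
e13 coeff: 4*(-2) - 2*4 = -8 - 8 = -16
e23 coeff: (-4)*(-2) - 2*(-3) = 8 - (-6) = 14
|a wedge b|^2 = 4^2 + (-16)^2 + 14^2
= 16 + 256 + 196
= 468


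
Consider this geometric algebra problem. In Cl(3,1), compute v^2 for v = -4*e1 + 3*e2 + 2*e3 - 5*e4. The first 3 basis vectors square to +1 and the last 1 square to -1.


v^2 = sum of c_i^2 * e_i^2
Positive signature terms (e_i^2 = +1): (-4)^2 + 3^2 + 2^2 = 29
Negative signature terms (e_j^2 = -1): (-5)^2 = 25
v^2 = 29 - 25 = 4


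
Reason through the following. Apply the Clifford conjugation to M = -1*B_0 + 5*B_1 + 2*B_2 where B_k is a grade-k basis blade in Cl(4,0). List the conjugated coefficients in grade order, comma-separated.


Clifford conjugate sign for grade k: (-1)^(k(k+1)/2)
Grade 0: (-1)^(0*1/2) = (-1)^0 = 1, coeff -1 -> -1
Grade 1: (-1)^(1*2/2) = (-1)^1 = -1, coeff 5 -> -5
Grade 2: (-1)^(2*3/2) = (-1)^3 = -1, coeff 2 -> -2
Conjugated coefficients: -1, -5, -2


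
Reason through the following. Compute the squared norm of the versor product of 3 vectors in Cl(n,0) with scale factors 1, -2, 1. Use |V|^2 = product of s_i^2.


Each vector v_i has |v_i|^2 = s_i^2
Squared scales: 1^2 = 1, (-2)^2 = 4, 1^2 = 1
|V|^2 = 1 * 4 * 1
= 4


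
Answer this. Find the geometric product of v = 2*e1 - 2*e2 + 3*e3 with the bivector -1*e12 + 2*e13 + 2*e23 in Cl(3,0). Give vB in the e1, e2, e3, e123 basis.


vB has grade-1 (vector) and grade-3 (trivector) parts: vB = (v _| B) + (v ^ B).
Vector part <vB>_1:
  e1: -v2*b12 - v3*b13 = -(-2)*(-1) - (3)*(2) = -8
  e2: v1*b12 - v3*b23 = (2)*(-1) - (3)*(2) = -8
  e3: v1*b13 + v2*b23 = (2)*(2) + (-2)*(2) = 0
Trivector part <vB>_3:
  e123: v1*b23 - v2*b13 + v3*b12 = (2)*(2) - (-2)*(2) + (3)*(-1) = 5
vB = -8*e1 - 8*e2 + 0*e3 + 5*e123


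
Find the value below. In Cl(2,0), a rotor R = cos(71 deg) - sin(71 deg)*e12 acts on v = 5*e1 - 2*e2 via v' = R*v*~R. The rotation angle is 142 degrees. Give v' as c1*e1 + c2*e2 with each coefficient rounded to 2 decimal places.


Rotor R = cos(71deg) - sin(71deg)*e12
Rotation angle theta = 2 * 71 = 142 degrees
v' = R*v*~R rotates v by theta.
cos(142deg) = -0.7880, sin(142deg) = 0.6157
v'_1 = 5*cos(142deg) - (-2)*sin(142deg)
= 5*(-0.7880) - (-2)*0.6157
= -2.71
v'_2 = 5*sin(142deg) + (-2)*cos(142deg)
= 5*0.6157 + (-2)*(-0.7880)
= 4.65
v' = -2.71*e1 + 4.65*e2


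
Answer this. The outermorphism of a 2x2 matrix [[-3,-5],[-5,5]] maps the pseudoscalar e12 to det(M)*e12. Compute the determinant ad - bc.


The outermorphism of a linear map f sends e1^e2 to f(e1)^f(e2).
f(e1) = -3*e1 - 5*e2
f(e2) = -5*e1 + 5*e2
f(e1) ^ f(e2) = (-3*e1 - 5*e2) ^ (-5*e1 + 5*e2)
= (-3)*5*e12 + (-5)*(-5)*e21
= (-15 - 25)*e12
= -40*e12
Coefficient = -40


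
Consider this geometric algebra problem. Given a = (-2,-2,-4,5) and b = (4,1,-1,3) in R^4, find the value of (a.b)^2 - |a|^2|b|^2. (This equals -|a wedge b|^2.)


a . b = (-2)*4 + (-2)*1 + (-4)*(-1) + 5*3
= -8 + (-2) + 4 + 15 = 9
|a|^2 = (-2)^2 + (-2)^2 + (-4)^2 + 5^2 = 49
|b|^2 = 4^2 + 1^2 + (-1)^2 + 3^2 = 27
(a.b)^2 = 9^2 = 81
|a|^2 * |b|^2 = 49 * 27 = 1323
Result = 81 - 1323 = -1242


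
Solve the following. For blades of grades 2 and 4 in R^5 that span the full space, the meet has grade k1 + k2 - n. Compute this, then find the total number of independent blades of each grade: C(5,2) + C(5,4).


Meet grade = grade(A) + grade(B) - n
= 2 + 4 - 5 = 1
C(5,2) = 10
C(5,4) = 5
dim_A + dim_B = 10 + 5 = 15


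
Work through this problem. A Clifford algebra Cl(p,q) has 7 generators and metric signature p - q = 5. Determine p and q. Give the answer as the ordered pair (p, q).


We need p + q = 7 and p - q = 5.
Adding: 2p = 7 + 5 = 12, so p = 6.
Then q = 7 - 6 = 1.
(p, q) = (6, 1)


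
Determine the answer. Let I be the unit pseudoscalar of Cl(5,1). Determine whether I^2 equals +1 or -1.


The pseudoscalar I = e1...e_n (product of all n generators) of Cl(p,q) satisfies I^2 = (-1)^(q + n(n-1)/2).
p = 5, q = 1, n = p + q = 6
n(n-1)/2 = 6 * 5 / 2 = 15
Exponent = q + n(n-1)/2 = 1 + 15 = 16
I^2 = (-1)^16 = +1


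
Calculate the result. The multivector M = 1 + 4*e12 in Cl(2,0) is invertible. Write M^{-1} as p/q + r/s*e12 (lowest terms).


M = 1 + 4*e12, where e12^2 = -1.
Since M commutes with its reverse ~M = a - b*e12, M * ~M = a^2 - b^2*e12^2 = a^2 + b^2.
So M^{-1} = ~M / (a^2 + b^2) = (a - b*e12)/(a^2 + b^2).
a^2 + b^2 = 1 + 16 = 17
Scalar part = 1/17 = 1/17
Bivector coeff = -4/17 = -4/17
M^{-1} = 1/17 - 4/17*e12


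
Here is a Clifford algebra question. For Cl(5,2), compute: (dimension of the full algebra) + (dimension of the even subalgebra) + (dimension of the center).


n = 5 + 2 = 7
Total dim = 2^7 = 128
Even subalgebra dim = 2^6 = 64
n is odd, so center dim = 2
Sum = 128 + 64 + 2 = 194


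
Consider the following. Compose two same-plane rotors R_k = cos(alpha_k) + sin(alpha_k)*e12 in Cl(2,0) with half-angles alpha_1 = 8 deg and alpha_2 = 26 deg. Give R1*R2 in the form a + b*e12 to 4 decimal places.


Same-plane rotors commute and their half-angles add:
R1*R2 = cos(a1 + a2) + sin(a1 + a2)*e12.
a1 + a2 = 8 + 26 = 34 deg
cos(34 deg) = 0.8290
sin(34 deg) = 0.5592
R1*R2 = 0.8290 + 0.5592*e12


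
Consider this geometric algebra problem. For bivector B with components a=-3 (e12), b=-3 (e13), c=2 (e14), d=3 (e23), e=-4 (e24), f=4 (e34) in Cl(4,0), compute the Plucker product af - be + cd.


Plucker relation: af - be + cd
a*f = (-3)*4 = -12
b*e = (-3)*(-4) = 12
c*d = 2*3 = 6
af - be + cd = -12 - 12 + 6
= -18


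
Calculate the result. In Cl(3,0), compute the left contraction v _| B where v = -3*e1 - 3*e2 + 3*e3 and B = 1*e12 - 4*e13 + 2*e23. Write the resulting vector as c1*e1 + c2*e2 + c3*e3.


Left contraction v _| B = <vB>_1 (grade-1 part of the geometric product vB).
Using e1_|e12 = e2, e2_|e12 = -e1, e1_|e13 = e3, e3_|e13 = -e1, e2_|e23 = e3, e3_|e23 = -e2:
e1 coeff: -v2*b12 - v3*b13 = -(-3)*(1) - (3)*(-4) = 15
e2 coeff: v1*b12 - v3*b23 = (-3)*(1) - (3)*(2) = -9
e3 coeff: v1*b13 + v2*b23 = (-3)*(-4) + (-3)*(2) = 6
v _| B = 15*e1 - 9*e2 + 6*e3


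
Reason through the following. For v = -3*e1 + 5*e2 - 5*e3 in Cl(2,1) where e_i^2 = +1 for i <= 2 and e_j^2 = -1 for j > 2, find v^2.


v^2 = sum of c_i^2 * e_i^2
Positive signature terms (e_i^2 = +1): (-3)^2 + 5^2 = 34
Negative signature terms (e_j^2 = -1): (-5)^2 = 25
v^2 = 34 - 25 = 9


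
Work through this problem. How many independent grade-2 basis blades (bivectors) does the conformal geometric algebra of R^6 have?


The conformal model of R^6 uses Cl(7,1) with m = 6 + 2 = 8 generators.
Number of grade-2 blades = C(m, 2) = C(8, 2)
= 8*7/2 = 28


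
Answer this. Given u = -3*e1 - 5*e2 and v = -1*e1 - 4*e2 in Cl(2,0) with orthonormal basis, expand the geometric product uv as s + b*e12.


Expand: (-3*e1 - 5*e2)(-1*e1 - 4*e2)
= (-3)*(-1)*e1e1 + (-3)*(-4)*e1e2 + (-5)*(-1)*e2e1 + (-5)*(-4)*e2e2
Using e1^2 = e2^2 = 1, e2e1 = -e1e2:
Scalar part s = (-3)*(-1) + (-5)*(-4) = 3 + 20 = 23
Bivector part b = (-3)*(-4) - (-5)*(-1) = 12 - 5 = 7
uv = 23 + 7*e12


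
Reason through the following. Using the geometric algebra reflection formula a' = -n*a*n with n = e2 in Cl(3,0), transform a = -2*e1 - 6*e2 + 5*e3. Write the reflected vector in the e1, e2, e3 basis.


Reflection formula: a' = -n*a*n, with n = e2 (unit vector, n^2 = 1).
For reflection through hyperplane perp to e2:
The component along e2 flips sign, others stay.
a = (-2, -6, 5)
a' = (-2, 6, 5)
a' = -2*e1 + 6*e2 + 5*e3


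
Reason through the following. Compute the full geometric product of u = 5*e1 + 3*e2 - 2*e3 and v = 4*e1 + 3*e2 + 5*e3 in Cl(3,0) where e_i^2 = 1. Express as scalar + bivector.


In Cl(3,0): e_i^2 = 1, e_ie_j = -e_je_i for i != j.
Scalar part = u . v = 5*4 + 3*3 + (-2)*5
= 20 + 9 + (-10) = 19
e12 coeff = 5*3 - 3*4 = 15 - 12 = 3
e13 coeff = 5*5 - (-2)*4 = 25 - (-8) = 33
e23 coeff = 3*5 - (-2)*3 = 15 - (-6) = 21
uv = 19 + 3*e12 + 33*e13 + 21*e23


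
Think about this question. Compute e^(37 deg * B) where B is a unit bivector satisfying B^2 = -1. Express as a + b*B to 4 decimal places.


For a unit bivector B with B^2 = -1, the exponential series gives
e^(theta*B) = cos(theta) + sin(theta)*B (the GA analogue of Euler's formula).
theta = 37 degrees = 0.645772 rad
cos(37 deg) = 0.7986
sin(37 deg) = 0.6018
exp(theta*B) = 0.7986 + 0.6018*B


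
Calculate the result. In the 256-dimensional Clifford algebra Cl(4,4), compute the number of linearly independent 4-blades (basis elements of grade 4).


Number of grade-k basis blades in Cl(p,q) with n = p + q is C(n, k).
n = 4 + 4 = 8
C(8, 4) = 8! / (4! * 4!)
= 40320 / (24 * 24)
= 70


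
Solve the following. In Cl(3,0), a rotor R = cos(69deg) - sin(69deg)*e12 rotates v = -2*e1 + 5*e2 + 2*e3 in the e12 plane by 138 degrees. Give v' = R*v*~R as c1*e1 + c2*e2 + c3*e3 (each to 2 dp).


Rotor R = cos(69deg) - sin(69deg)*e12
Rotation angle theta = 2 * 69 = 138 degrees in the e12 plane (e1 -> e2).
The component perpendicular to the plane (e3) is invariant: v'_3 = v3 = 2.00
cos(138deg) = -0.7431, sin(138deg) = 0.6691
v'_1 = v1*cos(theta) - v2*sin(theta) = -2*(-0.7431) - 5*0.6691 = -1.86
v'_2 = v1*sin(theta) + v2*cos(theta) = -2*0.6691 + 5*(-0.7431) = -5.05
v' = -1.86*e1 - 5.05*e2 + 2.00*e3


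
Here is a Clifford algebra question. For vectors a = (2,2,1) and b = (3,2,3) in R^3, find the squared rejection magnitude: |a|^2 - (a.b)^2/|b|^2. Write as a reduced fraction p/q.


|a|^2 = 2^2 + 2^2 + 1^2 = 9
|b|^2 = 3^2 + 2^2 + 3^2 = 22
a . b = 2*3 + 2*2 + 1*3 = 13
(a.b)^2 = 13^2 = 169
|rej|^2 = 9 - 169/22
= (198 - 169)/22
= 29/22
In lowest terms: 29/22


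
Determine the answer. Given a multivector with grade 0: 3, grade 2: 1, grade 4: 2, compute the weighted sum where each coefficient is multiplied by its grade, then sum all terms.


Grade-weighted sum = sum of grade_k * coefficient_k
0*3 = 0
2*1 = 2
4*2 = 8
Total = 0 + 2 + 8 = 10


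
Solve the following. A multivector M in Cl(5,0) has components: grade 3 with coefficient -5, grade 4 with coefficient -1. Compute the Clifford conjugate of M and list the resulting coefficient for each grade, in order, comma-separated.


Clifford conjugate sign for grade k: (-1)^(k(k+1)/2)
Grade 3: (-1)^(3*4/2) = (-1)^6 = 1, coeff -5 -> -5
Grade 4: (-1)^(4*5/2) = (-1)^10 = 1, coeff -1 -> -1
Conjugated coefficients: -5, -1


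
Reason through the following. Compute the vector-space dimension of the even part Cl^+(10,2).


Even subalgebra dimension = 2^(n-1)
n = 10 + 2 = 12
2^(12 - 1) = 2^11 = 2048
Verification: sum of C(12,k) for even k = 1 + 66 + 495 + 924 + 495 + 66 + 1 = 2048
Result = 2048


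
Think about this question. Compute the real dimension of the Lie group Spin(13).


Spin(n) double-covers SO(n); both have Lie algebra so(n) of dimension n(n-1)/2.
n = 13
n(n-1) = 13 * 12 = 156
dim Spin(13) = 156/2 = 78


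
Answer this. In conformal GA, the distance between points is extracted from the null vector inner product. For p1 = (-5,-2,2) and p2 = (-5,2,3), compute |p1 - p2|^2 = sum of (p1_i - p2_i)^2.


p1 - p2 = (0, -4, -1)
|p1 - p2|^2 = 0^2 + (-4)^2 + (-1)^2
= 0 + 16 + 1
= 17


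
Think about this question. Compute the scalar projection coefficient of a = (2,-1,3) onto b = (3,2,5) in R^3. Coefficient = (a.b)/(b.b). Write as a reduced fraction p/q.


Projection coefficient = (a . b) / (b . b)
a . b = 2*3 + (-1)*2 + 3*5
= 6 + (-2) + 15 = 19
b . b = 3^2 + 2^2 + 5^2
= 9 + 4 + 25 = 38
Coefficient = 19/38
In lowest terms: 1/2


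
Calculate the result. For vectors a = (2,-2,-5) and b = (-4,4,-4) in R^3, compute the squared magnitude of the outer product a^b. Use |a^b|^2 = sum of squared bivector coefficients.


a wedge b = (a1*b2 - a2*b1)*e12 + (a1*b3 - a3*b1)*e13 + (a2*b3 - a3*b2)*e23
e12 coeff: 2*4 - (-2)*(-4) = 8 - 8 = 0
e13 coeff: 2*(-4) - (-5)*(-4) = -8 - 20 = -28
e23 coeff: (-2)*(-4) - (-5)*4 = 8 - (-20) = 28
|a wedge b|^2 = 0^2 + (-28)^2 + 28^2
= 0 + 784 + 784
= 1568


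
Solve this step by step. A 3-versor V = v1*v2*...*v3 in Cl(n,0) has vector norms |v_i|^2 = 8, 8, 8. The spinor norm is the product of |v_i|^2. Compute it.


Spinor norm N(V) = |v1|^2 * |v2|^2 * ... * |v3|^2
= 8 * 8 * 8
Running product: 8, 64, 512
N(V) = 512


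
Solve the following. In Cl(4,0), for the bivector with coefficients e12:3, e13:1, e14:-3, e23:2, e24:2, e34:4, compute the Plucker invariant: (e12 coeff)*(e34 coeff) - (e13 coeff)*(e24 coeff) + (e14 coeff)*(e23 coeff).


Plucker relation: af - be + cd
a*f = 3*4 = 12
b*e = 1*2 = 2
c*d = (-3)*2 = -6
af - be + cd = 12 - 2 + (-6)
= 4


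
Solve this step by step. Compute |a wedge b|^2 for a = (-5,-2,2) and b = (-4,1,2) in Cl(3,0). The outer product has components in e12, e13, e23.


a wedge b = (a1*b2 - a2*b1)*e12 + (a1*b3 - a3*b1)*e13 + (a2*b3 - a3*b2)*e23
e12 coeff: (-5)*1 - (-2)*(-4) = -5 - 8 = -13
e13 coeff: (-5)*2 - 2*(-4) = -10 - (-8) = -2
e23 coeff: (-2)*2 - 2*1 = -4 - 2 = -6
|a wedge b|^2 = (-13)^2 + (-2)^2 + (-6)^2
= 169 + 4 + 36
= 209


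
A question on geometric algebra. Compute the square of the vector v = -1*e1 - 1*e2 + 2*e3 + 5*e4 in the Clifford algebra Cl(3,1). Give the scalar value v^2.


v^2 = sum of c_i^2 * e_i^2
Positive signature terms (e_i^2 = +1): (-1)^2 + (-1)^2 + 2^2 = 6
Negative signature terms (e_j^2 = -1): 5^2 = 25
v^2 = 6 - 25 = -19


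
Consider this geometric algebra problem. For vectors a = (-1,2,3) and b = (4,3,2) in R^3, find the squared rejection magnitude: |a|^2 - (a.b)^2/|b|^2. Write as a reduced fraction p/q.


|a|^2 = (-1)^2 + 2^2 + 3^2 = 14
|b|^2 = 4^2 + 3^2 + 2^2 = 29
a . b = (-1)*4 + 2*3 + 3*2 = 8
(a.b)^2 = 8^2 = 64
|rej|^2 = 14 - 64/29
= (406 - 64)/29
= 342/29
In lowest terms: 342/29


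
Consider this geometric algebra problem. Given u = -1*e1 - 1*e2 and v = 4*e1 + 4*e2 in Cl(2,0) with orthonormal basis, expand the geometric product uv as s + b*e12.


Expand: (-1*e1 - 1*e2)(4*e1 + 4*e2)
= (-1)*4*e1e1 + (-1)*4*e1e2 + (-1)*4*e2e1 + (-1)*4*e2e2
Using e1^2 = e2^2 = 1, e2e1 = -e1e2:
Scalar part s = (-1)*4 + (-1)*4 = -4 + (-4) = -8
Bivector part b = (-1)*4 - (-1)*4 = -4 - (-4) = 0
uv = -8 + 0*e12


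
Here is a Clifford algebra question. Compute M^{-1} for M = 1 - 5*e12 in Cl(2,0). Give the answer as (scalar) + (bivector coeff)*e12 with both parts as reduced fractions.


M = 1 - 5*e12, where e12^2 = -1.
Since M commutes with its reverse ~M = a - b*e12, M * ~M = a^2 - b^2*e12^2 = a^2 + b^2.
So M^{-1} = ~M / (a^2 + b^2) = (a - b*e12)/(a^2 + b^2).
a^2 + b^2 = 1 + 25 = 26
Scalar part = 1/26 = 1/26
Bivector coeff = 5/26 = 5/26
M^{-1} = 1/26 + 5/26*e12


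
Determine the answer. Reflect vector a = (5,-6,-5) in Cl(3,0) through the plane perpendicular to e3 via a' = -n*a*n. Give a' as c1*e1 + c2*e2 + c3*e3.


Reflection formula: a' = -n*a*n, with n = e3 (unit vector, n^2 = 1).
For reflection through hyperplane perp to e3:
The component along e3 flips sign, others stay.
a = (5, -6, -5)
a' = (5, -6, 5)
a' = 5*e1 - 6*e2 + 5*e3


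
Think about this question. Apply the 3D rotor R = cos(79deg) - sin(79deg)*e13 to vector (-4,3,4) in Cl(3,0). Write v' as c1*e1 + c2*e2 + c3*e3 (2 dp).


Rotor R = cos(79deg) - sin(79deg)*e13
Rotation angle theta = 2 * 79 = 158 degrees in the e13 plane (e1 -> e3).
The component perpendicular to the plane (e2) is invariant: v'_2 = v2 = 3.00
cos(158deg) = -0.9272, sin(158deg) = 0.3746
v'_1 = v1*cos(theta) - v3*sin(theta) = -4*(-0.9272) - 4*0.3746 = 2.21
v'_3 = v1*sin(theta) + v3*cos(theta) = -4*0.3746 + 4*(-0.9272) = -5.21
v' = 2.21*e1 + 3.00*e2 - 5.21*e3


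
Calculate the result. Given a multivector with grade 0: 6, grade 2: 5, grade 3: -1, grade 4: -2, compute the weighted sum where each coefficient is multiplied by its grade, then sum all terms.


Grade-weighted sum = sum of grade_k * coefficient_k
0*6 = 0
2*5 = 10
3*(-1) = -3
4*(-2) = -8
Total = 0 + 10 + (-3) + (-8) = -1


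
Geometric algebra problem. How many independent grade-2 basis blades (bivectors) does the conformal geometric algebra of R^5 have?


The conformal model of R^5 uses Cl(6,1) with m = 5 + 2 = 7 generators.
Number of grade-2 blades = C(m, 2) = C(7, 2)
= 7*6/2 = 21


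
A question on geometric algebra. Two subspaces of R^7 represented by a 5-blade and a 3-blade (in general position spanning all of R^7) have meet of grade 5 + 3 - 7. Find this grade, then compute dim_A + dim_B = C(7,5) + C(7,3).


Meet grade = grade(A) + grade(B) - n
= 5 + 3 - 7 = 1
C(7,5) = 21
C(7,3) = 35
dim_A + dim_B = 21 + 35 = 56


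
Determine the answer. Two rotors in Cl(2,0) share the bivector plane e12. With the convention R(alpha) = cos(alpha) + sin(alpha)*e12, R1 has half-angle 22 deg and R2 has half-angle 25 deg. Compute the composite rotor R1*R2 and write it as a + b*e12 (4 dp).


Same-plane rotors commute and their half-angles add:
R1*R2 = cos(a1 + a2) + sin(a1 + a2)*e12.
a1 + a2 = 22 + 25 = 47 deg
cos(47 deg) = 0.6820
sin(47 deg) = 0.7314
R1*R2 = 0.6820 + 0.7314*e12


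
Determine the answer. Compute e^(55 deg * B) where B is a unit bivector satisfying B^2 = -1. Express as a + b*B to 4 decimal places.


For a unit bivector B with B^2 = -1, the exponential series gives
e^(theta*B) = cos(theta) + sin(theta)*B (the GA analogue of Euler's formula).
theta = 55 degrees = 0.959931 rad
cos(55 deg) = 0.5736
sin(55 deg) = 0.8192
exp(theta*B) = 0.5736 + 0.8192*B


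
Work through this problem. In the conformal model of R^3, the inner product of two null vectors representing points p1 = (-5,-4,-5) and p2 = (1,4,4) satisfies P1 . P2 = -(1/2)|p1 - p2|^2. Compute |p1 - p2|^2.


p1 - p2 = (-6, -8, -9)
|p1 - p2|^2 = (-6)^2 + (-8)^2 + (-9)^2
= 36 + 64 + 81
= 181


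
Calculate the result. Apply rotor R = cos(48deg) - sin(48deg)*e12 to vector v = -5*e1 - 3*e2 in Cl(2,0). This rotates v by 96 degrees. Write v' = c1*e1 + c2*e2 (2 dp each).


Rotor R = cos(48deg) - sin(48deg)*e12
Rotation angle theta = 2 * 48 = 96 degrees
v' = R*v*~R rotates v by theta.
cos(96deg) = -0.1045, sin(96deg) = 0.9945
v'_1 = -5*cos(96deg) - (-3)*sin(96deg)
= -5*(-0.1045) - (-3)*0.9945
= 3.51
v'_2 = -5*sin(96deg) + (-3)*cos(96deg)
= -5*0.9945 + (-3)*(-0.1045)
= -4.66
v' = 3.51*e1 - 4.66*e2


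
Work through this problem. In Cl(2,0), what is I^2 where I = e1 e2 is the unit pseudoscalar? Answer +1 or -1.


The pseudoscalar I = e1...e_n (product of all n generators) of Cl(p,q) satisfies I^2 = (-1)^(q + n(n-1)/2).
p = 2, q = 0, n = p + q = 2
n(n-1)/2 = 2 * 1 / 2 = 1
Exponent = q + n(n-1)/2 = 0 + 1 = 1
I^2 = (-1)^1 = -1


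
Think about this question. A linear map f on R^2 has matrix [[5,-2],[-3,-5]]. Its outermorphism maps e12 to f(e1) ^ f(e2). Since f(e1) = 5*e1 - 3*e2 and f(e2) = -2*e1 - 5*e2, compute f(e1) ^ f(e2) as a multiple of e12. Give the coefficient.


The outermorphism of a linear map f sends e1^e2 to f(e1)^f(e2).
f(e1) = 5*e1 - 3*e2
f(e2) = -2*e1 - 5*e2
f(e1) ^ f(e2) = (5*e1 - 3*e2) ^ (-2*e1 - 5*e2)
= 5*(-5)*e12 + (-3)*(-2)*e21
= (-25 - 6)*e12
= -31*e12
Coefficient = -31


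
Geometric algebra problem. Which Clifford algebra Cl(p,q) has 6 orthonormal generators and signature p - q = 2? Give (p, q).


We need p + q = 6 and p - q = 2.
Adding: 2p = 6 + 2 = 8, so p = 4.
Then q = 6 - 4 = 2.
(p, q) = (4, 2)
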